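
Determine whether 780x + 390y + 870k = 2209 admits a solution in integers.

gcd(780, 390) = 390  (780 = 2·390).
gcd(390, 870) = 30.
30 does not divide 2209 (remainder 19), so no integer solutions.

no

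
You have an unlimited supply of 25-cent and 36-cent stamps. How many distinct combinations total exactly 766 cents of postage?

Need nonnegative integers with 25j + 36k = 766.
gcd(25, 36) = 1, and 25·(13) + 36·(-9) = 1.
So (j₀, k₀) = (9958, -6894); general j = 9958 + 36t, k = -6894 - 25t.
j ≥ 0 ⇒ t ≥ -276; k ≥ 0 ⇒ t ≤ -276. That's 1 value of t.

1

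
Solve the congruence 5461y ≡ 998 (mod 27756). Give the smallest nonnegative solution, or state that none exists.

gcd(27756, 5461) = 1.
1 divides 998, so solutions exist.
By Bézout, 5461×(-2831) + 27756×(557) = 1.
So 5461×(-2831) ≡ 1 (mod 27756); multiply by 998: y ≡ -2825338 (mod 27756).
Smallest nonnegative: y = -2825338 mod 27756 = 5774.

5774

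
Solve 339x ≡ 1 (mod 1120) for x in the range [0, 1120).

859

gcd(1120, 339) = 1.
By Bézout, 339·(-261) + 1120·(79) = 1.
So 339·-261 ≡ 1 (mod 1120), and -261 mod 1120 = 859.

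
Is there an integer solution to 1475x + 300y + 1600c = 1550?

gcd(1475, 300) = 25.
gcd(25, 1600) = 25.
25 divides 1550, so integer solutions exist.

yes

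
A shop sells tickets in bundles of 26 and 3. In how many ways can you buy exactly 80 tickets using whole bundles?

1

Need nonnegative integers with 26j + 3k = 80.
gcd(26, 3) = 1, and 26·(-1) + 3·(9) = 1.
So (j₀, k₀) = (-80, 720); general j = -80 + 3t, k = 720 - 26t.
j ≥ 0 ⇒ t ≥ 27; k ≥ 0 ⇒ t ≤ 27. That's 1 value of t.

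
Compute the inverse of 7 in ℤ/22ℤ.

19

gcd(22, 7) = 1.
By Bézout, 7*(-3) + 22*(1) = 1.
So 7*-3 ≡ 1 (mod 22), and -3 mod 22 = 19.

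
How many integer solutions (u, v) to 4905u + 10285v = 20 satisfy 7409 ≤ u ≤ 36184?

gcd(10285, 4905) = 5  (10285 = 2×4905 + 475, 4905 = 10×475 + 155, 475 = 3×155 + 10, 155 = 15×10 + 5, 10 = 2×5).
Back-substituting, 4905×(996) + 10285×(-475) = 5.
Scale by 4: particular solution (3984, -1900); reduce u mod 2057: (1927, -919).
General solution: u = 1927 + 2057t, v = -919 - 981t for integer t.
7409 ≤ 1927 + 2057t ≤ 36184 gives t ∈ [3, 16], which is 14 values.

14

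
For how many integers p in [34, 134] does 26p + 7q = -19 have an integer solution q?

15

gcd(26, 7):
  26 = 3×7 + 5
  7 = 1×5 + 2
  5 = 2×2 + 1
  2 = 2×1
so gcd(26, 7) = 1.
Back-substitute for Bézout coefficients:
  1 = 5 - 2×2
  ... = 26×(3) + 7×(-11)
Scale by -19: particular solution (-57, 209); reduce p mod 7: (6, -25).
General solution: p = 6 + 7t, q = -25 - 26t for integer t.
34 ≤ 6 + 7t ≤ 134 gives t ∈ [4, 18], which is 15 values.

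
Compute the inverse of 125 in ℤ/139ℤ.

129

gcd(139, 125):
  139 = 1×125 + 14
  125 = 8×14 + 13
  14 = 1×13 + 1
  13 = 13×1
so gcd(139, 125) = 1.
Back-substitute for Bézout coefficients:
  1 = 14 - 1×13
  ... = 125×(-10) + 139×(9)
So 125×-10 ≡ 1 (mod 139), and -10 mod 139 = 129.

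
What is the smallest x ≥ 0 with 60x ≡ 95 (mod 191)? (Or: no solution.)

gcd(191, 60) = 1  (191 = 3*60 + 11, 60 = 5*11 + 5, 11 = 2*5 + 1, 5 = 5*1).
1 divides 95, so solutions exist.
Back-substituting, 60*(-35) + 191*(11) = 1.
So 60*(-35) ≡ 1 (mod 191); multiply by 95: x ≡ -3325 (mod 191).
Smallest nonnegative: x = -3325 mod 191 = 113.

113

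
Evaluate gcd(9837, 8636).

1

gcd(9837, 8636):
  9837 = 1*8636 + 1201
  8636 = 7*1201 + 229
  1201 = 5*229 + 56
  229 = 4*56 + 5
  56 = 11*5 + 1
  5 = 5*1
so gcd(9837, 8636) = 1.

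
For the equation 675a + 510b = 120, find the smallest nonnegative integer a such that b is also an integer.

10

gcd(675, 510):
  675 = 1·510 + 165
  510 = 3·165 + 15
  165 = 11·15
so gcd(675, 510) = 15.
15 divides 120, so solutions exist.
Back-substitute for Bézout coefficients:
  15 = 510 - 3·165
  ... = 675·(-3) + 510·(4)
Scale by 120/15 = 8: (a₀, b₀) = (-24, 32).
General solution: a = -24 + 34t, b = 32 - 45t for integer t.
a ≥ 0: smallest is -24 mod 34 = 10 (at t = 1), with b = -13.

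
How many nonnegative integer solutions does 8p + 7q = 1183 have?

22

gcd(8, 7) = 1  (8 = 1×7 + 1, 7 = 7×1).
Back-substituting, 8×(1) + 7×(-1) = 1.
Scale by 1183: one solution is (1183, -1183). Reduce p mod 7: (0, 169).
General: p = 0 + 7t, q = 169 - 8t.
p ≥ 0 ⇒ t ≥ 0; q ≥ 0 ⇒ t ≤ 21. So t ∈ [0, 21]: 22 solutions.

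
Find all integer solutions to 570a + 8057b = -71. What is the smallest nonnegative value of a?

gcd(8057, 570) = 1.
1 divides -71, so solutions exist.
By Bézout, 570*(523) + 8057*(-37) = 1.
Scale by -71/1 = -71: (a₀, b₀) = (-37133, 2627).
General solution: a = -37133 + 8057t, b = 2627 - 570t for integer t.
a ≥ 0: smallest is -37133 mod 8057 = 3152 (at t = 5), with b = -223.

3152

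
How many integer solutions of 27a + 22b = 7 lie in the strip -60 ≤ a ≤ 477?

24

gcd(27, 22):
  27 = 1×22 + 5
  22 = 4×5 + 2
  5 = 2×2 + 1
  2 = 2×1
so gcd(27, 22) = 1.
Back-substitute for Bézout coefficients:
  1 = 5 - 2×2
  ... = 27×(9) + 22×(-11)
Scale by 7: particular solution (63, -77); reduce a mod 22: (19, -23).
General solution: a = 19 + 22t, b = -23 - 27t for integer t.
-60 ≤ 19 + 22t ≤ 477 gives t ∈ [-3, 20], which is 24 values.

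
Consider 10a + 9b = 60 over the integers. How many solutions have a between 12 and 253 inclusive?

27

gcd(10, 9):
  10 = 1*9 + 1
  9 = 9*1
so gcd(10, 9) = 1.
Back-substitute for Bézout coefficients:
  1 = 10 - 1*9
  ... = 10*(1) + 9*(-1)
Scale by 60: particular solution (60, -60); reduce a mod 9: (6, 0).
General solution: a = 6 + 9t, b = 0 - 10t for integer t.
12 ≤ 6 + 9t ≤ 253 gives t ∈ [1, 27], which is 27 values.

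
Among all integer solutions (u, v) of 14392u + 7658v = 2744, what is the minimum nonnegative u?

gcd(14392, 7658) = 14.
14 divides 2744, so solutions exist.
By Bézout, 14392×(58) + 7658×(-109) = 14.
Scale by 2744/14 = 196: (u₀, v₀) = (11368, -21364).
General solution: u = 11368 + 547t, v = -21364 - 1028t for integer t.
u ≥ 0: smallest is 11368 mod 547 = 428 (at t = -20), with v = -804.

428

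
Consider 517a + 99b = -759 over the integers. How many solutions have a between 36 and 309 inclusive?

30

gcd(517, 99):
  517 = 5*99 + 22
  99 = 4*22 + 11
  22 = 2*11
so gcd(517, 99) = 11.
Back-substitute for Bézout coefficients:
  11 = 99 - 4*22
  ... = 517*(-4) + 99*(21)
Scale by -69: particular solution (276, -1449); reduce a mod 9: (6, -39).
General solution: a = 6 + 9t, b = -39 - 47t for integer t.
36 ≤ 6 + 9t ≤ 309 gives t ∈ [4, 33], which is 30 values.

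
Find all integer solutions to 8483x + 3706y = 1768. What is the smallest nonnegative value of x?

gcd(8483, 3706):
  8483 = 2·3706 + 1071
  3706 = 3·1071 + 493
  1071 = 2·493 + 85
  493 = 5·85 + 68
  85 = 1·68 + 17
  68 = 4·17
so gcd(8483, 3706) = 17.
17 divides 1768, so solutions exist.
Back-substitute for Bézout coefficients:
  17 = 85 - 1·68
  ... = 8483·(45) + 3706·(-103)
Scale by 1768/17 = 104: (x₀, y₀) = (4680, -10712).
General solution: x = 4680 + 218t, y = -10712 - 499t for integer t.
x ≥ 0: smallest is 4680 mod 218 = 102 (at t = -21), with y = -233.

102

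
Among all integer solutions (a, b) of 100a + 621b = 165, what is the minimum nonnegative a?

gcd(621, 100):
  621 = 6*100 + 21
  100 = 4*21 + 16
  21 = 1*16 + 5
  16 = 3*5 + 1
  5 = 5*1
so gcd(621, 100) = 1.
1 divides 165, so solutions exist.
Back-substitute for Bézout coefficients:
  1 = 16 - 3*5
  ... = 100*(118) + 621*(-19)
Scale by 165/1 = 165: (a₀, b₀) = (19470, -3135).
General solution: a = 19470 + 621t, b = -3135 - 100t for integer t.
a ≥ 0: smallest is 19470 mod 621 = 219 (at t = -31), with b = -35.

219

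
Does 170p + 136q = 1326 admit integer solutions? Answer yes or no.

yes

gcd(170, 136) = 34.
34 divides 1326, so integer solutions exist.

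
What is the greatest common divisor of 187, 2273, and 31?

gcd(2273, 187) = 1.
gcd(1, 31) = 1.

1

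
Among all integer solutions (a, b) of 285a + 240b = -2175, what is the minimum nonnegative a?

5

gcd(285, 240) = 15.
15 divides -2175, so solutions exist.
By Bézout, 285*(-5) + 240*(6) = 15.
Scale by -2175/15 = -145: (a₀, b₀) = (725, -870).
General solution: a = 725 + 16t, b = -870 - 19t for integer t.
a ≥ 0: smallest is 725 mod 16 = 5 (at t = -45), with b = -15.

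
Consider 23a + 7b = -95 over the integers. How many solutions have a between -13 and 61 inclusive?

11

gcd(23, 7) = 1  (23 = 3·7 + 2, 7 = 3·2 + 1, 2 = 2·1).
Back-substituting, 23·(-3) + 7·(10) = 1.
Scale by -95: particular solution (285, -950); reduce a mod 7: (5, -30).
General solution: a = 5 + 7t, b = -30 - 23t for integer t.
-13 ≤ 5 + 7t ≤ 61 gives t ∈ [-2, 8], which is 11 values.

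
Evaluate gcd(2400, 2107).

gcd(2400, 2107):
  2400 = 1·2107 + 293
  2107 = 7·293 + 56
  293 = 5·56 + 13
  56 = 4·13 + 4
  13 = 3·4 + 1
  4 = 4·1
so gcd(2400, 2107) = 1.

1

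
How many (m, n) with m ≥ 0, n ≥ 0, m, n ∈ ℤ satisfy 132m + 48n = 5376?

gcd(132, 48):
  132 = 2*48 + 36
  48 = 1*36 + 12
  36 = 3*12
so gcd(132, 48) = 12.
Back-substitute for Bézout coefficients:
  12 = 48 - 1*36
  ... = 132*(-1) + 48*(3)
Scale by 448: one solution is (-448, 1344). Reduce m mod 4: (0, 112).
General: m = 0 + 4t, n = 112 - 11t.
m ≥ 0 ⇒ t ≥ 0; n ≥ 0 ⇒ t ≤ 10. So t ∈ [0, 10]: 11 solutions.

11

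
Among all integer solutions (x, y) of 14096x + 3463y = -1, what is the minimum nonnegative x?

gcd(14096, 3463) = 1  (14096 = 4*3463 + 244, 3463 = 14*244 + 47, 244 = 5*47 + 9, 47 = 5*9 + 2, 9 = 4*2 + 1, 2 = 2*1).
1 divides -1, so solutions exist.
Back-substituting, 14096*(1547) + 3463*(-6297) = 1.
Scale by -1/1 = -1: (x₀, y₀) = (-1547, 6297).
General solution: x = -1547 + 3463t, y = 6297 - 14096t for integer t.
x ≥ 0: smallest is -1547 mod 3463 = 1916 (at t = 1), with y = -7799.

1916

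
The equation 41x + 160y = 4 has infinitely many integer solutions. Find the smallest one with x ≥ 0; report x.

4

gcd(160, 41) = 1  (160 = 3*41 + 37, 41 = 1*37 + 4, 37 = 9*4 + 1, 4 = 4*1).
1 divides 4, so solutions exist.
Back-substituting, 41*(-39) + 160*(10) = 1.
Scale by 4/1 = 4: (x₀, y₀) = (-156, 40).
General solution: x = -156 + 160t, y = 40 - 41t for integer t.
x ≥ 0: smallest is -156 mod 160 = 4 (at t = 1), with y = -1.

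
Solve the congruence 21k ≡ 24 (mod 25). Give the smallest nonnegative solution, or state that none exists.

19

gcd(25, 21) = 1.
1 divides 24, so solutions exist.
By Bézout, 21×(6) + 25×(-5) = 1.
So 21×(6) ≡ 1 (mod 25); multiply by 24: k ≡ 144 (mod 25).
Smallest nonnegative: k = 144 mod 25 = 19.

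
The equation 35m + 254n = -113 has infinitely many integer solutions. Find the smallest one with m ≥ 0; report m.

gcd(254, 35):
  254 = 7×35 + 9
  35 = 3×9 + 8
  9 = 1×8 + 1
  8 = 8×1
so gcd(254, 35) = 1.
1 divides -113, so solutions exist.
Back-substitute for Bézout coefficients:
  1 = 9 - 1×8
  ... = 35×(-29) + 254×(4)
Scale by -113/1 = -113: (m₀, n₀) = (3277, -452).
General solution: m = 3277 + 254t, n = -452 - 35t for integer t.
m ≥ 0: smallest is 3277 mod 254 = 229 (at t = -12), with n = -32.

229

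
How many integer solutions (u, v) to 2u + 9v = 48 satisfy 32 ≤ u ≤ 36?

1

gcd(9, 2) = 1  (9 = 4*2 + 1, 2 = 2*1).
Back-substituting, 2*(-4) + 9*(1) = 1.
Scale by 48: particular solution (-192, 48); reduce u mod 9: (6, 4).
General solution: u = 6 + 9t, v = 4 - 2t for integer t.
32 ≤ 6 + 9t ≤ 36 gives t ∈ [3, 3], which is 1 value.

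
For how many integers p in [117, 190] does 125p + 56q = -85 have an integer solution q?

gcd(125, 56) = 1  (125 = 2×56 + 13, 56 = 4×13 + 4, 13 = 3×4 + 1, 4 = 4×1).
Back-substituting, 125×(13) + 56×(-29) = 1.
Scale by -85: particular solution (-1105, 2465); reduce p mod 56: (15, -35).
General solution: p = 15 + 56t, q = -35 - 125t for integer t.
117 ≤ 15 + 56t ≤ 190 gives t ∈ [2, 3], which is 2 values.

2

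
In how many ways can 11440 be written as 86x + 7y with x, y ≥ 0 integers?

19

gcd(86, 7) = 1  (86 = 12·7 + 2, 7 = 3·2 + 1, 2 = 2·1).
Back-substituting, 86·(-3) + 7·(37) = 1.
Scale by 11440: one solution is (-34320, 423280). Reduce x mod 7: (1, 1622).
General: x = 1 + 7t, y = 1622 - 86t.
x ≥ 0 ⇒ t ≥ 0; y ≥ 0 ⇒ t ≤ 18. So t ∈ [0, 18]: 19 solutions.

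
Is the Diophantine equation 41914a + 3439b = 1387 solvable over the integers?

yes

gcd(41914, 3439) = 19  (41914 = 12×3439 + 646, 3439 = 5×646 + 209, 646 = 3×209 + 19, 209 = 11×19).
19 divides 1387, so integer solutions exist.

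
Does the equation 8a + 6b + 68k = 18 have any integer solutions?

gcd(8, 6) = 2.
gcd(2, 68) = 2.
2 divides 18, so integer solutions exist.

yes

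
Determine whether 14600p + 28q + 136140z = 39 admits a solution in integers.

gcd(14600, 28) = 4.
gcd(4, 136140) = 4.
4 does not divide 39 (remainder 3), so no integer solutions.

no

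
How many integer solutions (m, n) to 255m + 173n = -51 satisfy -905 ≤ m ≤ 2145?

gcd(255, 173) = 1.
By Bézout, 255×(19) + 173×(-28) = 1.
Particular solution: (69, -102).
General solution: m = 69 + 173t, n = -102 - 255t for integer t.
-905 ≤ 69 + 173t ≤ 2145 gives t ∈ [-5, 12], which is 18 values.

18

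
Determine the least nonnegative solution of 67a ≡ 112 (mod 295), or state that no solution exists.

191

gcd(295, 67) = 1.
1 divides 112, so solutions exist.
By Bézout, 67×(-22) + 295×(5) = 1.
So 67×(-22) ≡ 1 (mod 295); multiply by 112: a ≡ -2464 (mod 295).
Smallest nonnegative: a = -2464 mod 295 = 191.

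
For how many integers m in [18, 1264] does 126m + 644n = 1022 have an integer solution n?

gcd(644, 126) = 14  (644 = 5*126 + 14, 126 = 9*14).
Back-substituting, 126*(-5) + 644*(1) = 14.
Scale by 73: particular solution (-365, 73); reduce m mod 46: (3, 1).
General solution: m = 3 + 46t, n = 1 - 9t for integer t.
18 ≤ 3 + 46t ≤ 1264 gives t ∈ [1, 27], which is 27 values.

27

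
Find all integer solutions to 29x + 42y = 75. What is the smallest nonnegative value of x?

33

gcd(42, 29) = 1.
1 divides 75, so solutions exist.
By Bézout, 29·(-13) + 42·(9) = 1.
Scale by 75/1 = 75: (x₀, y₀) = (-975, 675).
General solution: x = -975 + 42t, y = 675 - 29t for integer t.
x ≥ 0: smallest is -975 mod 42 = 33 (at t = 24), with y = -21.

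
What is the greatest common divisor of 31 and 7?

gcd(31, 7) = 1  (31 = 4×7 + 3, 7 = 2×3 + 1, 3 = 3×1).

1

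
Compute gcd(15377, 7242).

1

gcd(15377, 7242) = 1  (15377 = 2·7242 + 893, 7242 = 8·893 + 98, 893 = 9·98 + 11, 98 = 8·11 + 10, 11 = 1·10 + 1, 10 = 10·1).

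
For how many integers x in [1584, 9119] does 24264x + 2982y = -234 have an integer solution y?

gcd(24264, 2982):
  24264 = 8·2982 + 408
  2982 = 7·408 + 126
  408 = 3·126 + 30
  126 = 4·30 + 6
  30 = 5·6
so gcd(24264, 2982) = 6.
Back-substitute for Bézout coefficients:
  6 = 126 - 4·30
  ... = 24264·(-95) + 2982·(773)
Scale by -39: particular solution (3705, -30147); reduce x mod 497: (226, -1839).
General solution: x = 226 + 497t, y = -1839 - 4044t for integer t.
1584 ≤ 226 + 497t ≤ 9119 gives t ∈ [3, 17], which is 15 values.

15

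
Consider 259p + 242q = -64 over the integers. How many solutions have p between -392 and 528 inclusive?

4

gcd(259, 242):
  259 = 1*242 + 17
  242 = 14*17 + 4
  17 = 4*4 + 1
  4 = 4*1
so gcd(259, 242) = 1.
Back-substitute for Bézout coefficients:
  1 = 17 - 4*4
  ... = 259*(57) + 242*(-61)
Scale by -64: particular solution (-3648, 3904); reduce p mod 242: (224, -240).
General solution: p = 224 + 242t, q = -240 - 259t for integer t.
-392 ≤ 224 + 242t ≤ 528 gives t ∈ [-2, 1], which is 4 values.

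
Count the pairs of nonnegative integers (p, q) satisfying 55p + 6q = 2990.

9

gcd(55, 6) = 1.
By Bézout, 55*(1) + 6*(-9) = 1.
One solution: (2, 480).
General: p = 2 + 6t, q = 480 - 55t.
p ≥ 0 ⇒ t ≥ 0; q ≥ 0 ⇒ t ≤ 8. So t ∈ [0, 8]: 9 solutions.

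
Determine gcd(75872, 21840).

16

gcd(75872, 21840):
  75872 = 3*21840 + 10352
  21840 = 2*10352 + 1136
  10352 = 9*1136 + 128
  1136 = 8*128 + 112
  128 = 1*112 + 16
  112 = 7*16
so gcd(75872, 21840) = 16.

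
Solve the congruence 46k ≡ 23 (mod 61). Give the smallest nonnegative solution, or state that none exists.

gcd(61, 46):
  61 = 1*46 + 15
  46 = 3*15 + 1
  15 = 15*1
so gcd(61, 46) = 1.
1 divides 23, so solutions exist.
Back-substitute for Bézout coefficients:
  1 = 46 - 3*15
  ... = 46*(4) + 61*(-3)
So 46*(4) ≡ 1 (mod 61); multiply by 23: k ≡ 92 (mod 61).
Smallest nonnegative: k = 92 mod 61 = 31.

31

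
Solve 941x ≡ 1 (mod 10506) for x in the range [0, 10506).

gcd(10506, 941):
  10506 = 11×941 + 155
  941 = 6×155 + 11
  155 = 14×11 + 1
  11 = 11×1
so gcd(10506, 941) = 1.
Back-substitute for Bézout coefficients:
  1 = 155 - 14×11
  ... = 941×(-949) + 10506×(85)
So 941×-949 ≡ 1 (mod 10506), and -949 mod 10506 = 9557.

9557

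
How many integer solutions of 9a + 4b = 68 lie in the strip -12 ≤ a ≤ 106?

30

gcd(9, 4):
  9 = 2×4 + 1
  4 = 4×1
so gcd(9, 4) = 1.
Back-substitute for Bézout coefficients:
  1 = 9 - 2×4
  ... = 9×(1) + 4×(-2)
Scale by 68: particular solution (68, -136); reduce a mod 4: (0, 17).
General solution: a = 0 + 4t, b = 17 - 9t for integer t.
-12 ≤ 0 + 4t ≤ 106 gives t ∈ [-3, 26], which is 30 values.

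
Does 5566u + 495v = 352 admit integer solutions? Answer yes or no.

yes

gcd(5566, 495):
  5566 = 11*495 + 121
  495 = 4*121 + 11
  121 = 11*11
so gcd(5566, 495) = 11.
11 divides 352, so integer solutions exist.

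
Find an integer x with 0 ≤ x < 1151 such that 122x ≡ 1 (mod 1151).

gcd(1151, 122):
  1151 = 9*122 + 53
  122 = 2*53 + 16
  53 = 3*16 + 5
  16 = 3*5 + 1
  5 = 5*1
so gcd(1151, 122) = 1.
Back-substitute for Bézout coefficients:
  1 = 16 - 3*5
  ... = 122*(217) + 1151*(-23)
So 122*217 ≡ 1 (mod 1151), and 217 mod 1151 = 217.

217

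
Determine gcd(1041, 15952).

gcd(15952, 1041):
  15952 = 15*1041 + 337
  1041 = 3*337 + 30
  337 = 11*30 + 7
  30 = 4*7 + 2
  7 = 3*2 + 1
  2 = 2*1
so gcd(15952, 1041) = 1.

1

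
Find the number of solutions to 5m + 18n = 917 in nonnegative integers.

10

gcd(18, 5) = 1  (18 = 3·5 + 3, 5 = 1·3 + 2, 3 = 1·2 + 1, 2 = 2·1).
Back-substituting, 5·(-7) + 18·(2) = 1.
Scale by 917: one solution is (-6419, 1834). Reduce m mod 18: (7, 49).
General: m = 7 + 18t, n = 49 - 5t.
m ≥ 0 ⇒ t ≥ 0; n ≥ 0 ⇒ t ≤ 9. So t ∈ [0, 9]: 10 solutions.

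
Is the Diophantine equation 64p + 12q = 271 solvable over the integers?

gcd(64, 12):
  64 = 5×12 + 4
  12 = 3×4
so gcd(64, 12) = 4.
4 does not divide 271 (remainder 3), so no integer solutions.

no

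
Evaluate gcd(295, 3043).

gcd(3043, 295) = 1  (3043 = 10·295 + 93, 295 = 3·93 + 16, 93 = 5·16 + 13, 16 = 1·13 + 3, 13 = 4·3 + 1, 3 = 3·1).

1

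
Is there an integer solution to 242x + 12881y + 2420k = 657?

gcd(12881, 242) = 11  (12881 = 53×242 + 55, 242 = 4×55 + 22, 55 = 2×22 + 11, 22 = 2×11).
gcd(11, 2420) = 11.
11 does not divide 657 (remainder 8), so no integer solutions.

no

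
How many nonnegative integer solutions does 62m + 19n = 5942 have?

gcd(62, 19):
  62 = 3·19 + 5
  19 = 3·5 + 4
  5 = 1·4 + 1
  4 = 4·1
so gcd(62, 19) = 1.
Back-substitute for Bézout coefficients:
  1 = 5 - 1·4
  ... = 62·(4) + 19·(-13)
Scale by 5942: one solution is (23768, -77246). Reduce m mod 19: (18, 254).
General: m = 18 + 19t, n = 254 - 62t.
m ≥ 0 ⇒ t ≥ 0; n ≥ 0 ⇒ t ≤ 4. So t ∈ [0, 4]: 5 solutions.

5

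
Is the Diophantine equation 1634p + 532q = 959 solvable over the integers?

no

gcd(1634, 532) = 38  (1634 = 3*532 + 38, 532 = 14*38).
38 does not divide 959 (remainder 9), so no integer solutions.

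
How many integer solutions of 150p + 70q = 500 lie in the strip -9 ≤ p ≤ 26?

5

gcd(150, 70) = 10.
By Bézout, 150×(1) + 70×(-2) = 10.
Particular solution: (1, 5).
General solution: p = 1 + 7t, q = 5 - 15t for integer t.
-9 ≤ 1 + 7t ≤ 26 gives t ∈ [-1, 3], which is 5 values.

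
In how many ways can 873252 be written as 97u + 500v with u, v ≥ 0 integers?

gcd(500, 97) = 1.
By Bézout, 97×(-67) + 500×(13) = 1.
One solution: (116, 1724).
General: u = 116 + 500t, v = 1724 - 97t.
u ≥ 0 ⇒ t ≥ 0; v ≥ 0 ⇒ t ≤ 17. So t ∈ [0, 17]: 18 solutions.

18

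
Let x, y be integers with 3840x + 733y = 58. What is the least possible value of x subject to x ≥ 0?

415

gcd(3840, 733) = 1.
1 divides 58, so solutions exist.
By Bézout, 3840·(222) + 733·(-1163) = 1.
Scale by 58/1 = 58: (x₀, y₀) = (12876, -67454).
General solution: x = 12876 + 733t, y = -67454 - 3840t for integer t.
x ≥ 0: smallest is 12876 mod 733 = 415 (at t = -17), with y = -2174.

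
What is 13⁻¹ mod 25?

gcd(25, 13):
  25 = 1*13 + 12
  13 = 1*12 + 1
  12 = 12*1
so gcd(25, 13) = 1.
Back-substitute for Bézout coefficients:
  1 = 13 - 1*12
  ... = 13*(2) + 25*(-1)
So 13*2 ≡ 1 (mod 25), and 2 mod 25 = 2.

2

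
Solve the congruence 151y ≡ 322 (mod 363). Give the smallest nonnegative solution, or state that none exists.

gcd(363, 151):
  363 = 2×151 + 61
  151 = 2×61 + 29
  61 = 2×29 + 3
  29 = 9×3 + 2
  3 = 1×2 + 1
  2 = 2×1
so gcd(363, 151) = 1.
1 divides 322, so solutions exist.
Back-substitute for Bézout coefficients:
  1 = 3 - 1×2
  ... = 151×(-125) + 363×(52)
So 151×(-125) ≡ 1 (mod 363); multiply by 322: y ≡ -40250 (mod 363).
Smallest nonnegative: y = -40250 mod 363 = 43.

43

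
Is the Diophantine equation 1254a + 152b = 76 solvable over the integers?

yes

gcd(1254, 152) = 38.
38 divides 76, so integer solutions exist.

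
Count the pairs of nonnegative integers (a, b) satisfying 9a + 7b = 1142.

gcd(9, 7):
  9 = 1*7 + 2
  7 = 3*2 + 1
  2 = 2*1
so gcd(9, 7) = 1.
Back-substitute for Bézout coefficients:
  1 = 7 - 3*2
  ... = 9*(-3) + 7*(4)
Scale by 1142: one solution is (-3426, 4568). Reduce a mod 7: (4, 158).
General: a = 4 + 7t, b = 158 - 9t.
a ≥ 0 ⇒ t ≥ 0; b ≥ 0 ⇒ t ≤ 17. So t ∈ [0, 17]: 18 solutions.

18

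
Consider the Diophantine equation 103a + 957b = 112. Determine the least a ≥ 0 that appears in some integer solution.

gcd(957, 103) = 1.
1 divides 112, so solutions exist.
By Bézout, 103·(223) + 957·(-24) = 1.
Scale by 112/1 = 112: (a₀, b₀) = (24976, -2688).
General solution: a = 24976 + 957t, b = -2688 - 103t for integer t.
a ≥ 0: smallest is 24976 mod 957 = 94 (at t = -26), with b = -10.

94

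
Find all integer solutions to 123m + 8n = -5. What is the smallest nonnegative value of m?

1

gcd(123, 8) = 1  (123 = 15*8 + 3, 8 = 2*3 + 2, 3 = 1*2 + 1, 2 = 2*1).
1 divides -5, so solutions exist.
Back-substituting, 123*(3) + 8*(-46) = 1.
Scale by -5/1 = -5: (m₀, n₀) = (-15, 230).
General solution: m = -15 + 8t, n = 230 - 123t for integer t.
m ≥ 0: smallest is -15 mod 8 = 1 (at t = 2), with n = -16.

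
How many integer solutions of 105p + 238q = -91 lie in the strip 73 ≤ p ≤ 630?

17

gcd(238, 105) = 7  (238 = 2*105 + 28, 105 = 3*28 + 21, 28 = 1*21 + 7, 21 = 3*7).
Back-substituting, 105*(-9) + 238*(4) = 7.
Scale by -13: particular solution (117, -52); reduce p mod 34: (15, -7).
General solution: p = 15 + 34t, q = -7 - 15t for integer t.
73 ≤ 15 + 34t ≤ 630 gives t ∈ [2, 18], which is 17 values.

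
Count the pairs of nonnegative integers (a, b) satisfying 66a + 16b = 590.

1

gcd(66, 16):
  66 = 4·16 + 2
  16 = 8·2
so gcd(66, 16) = 2.
Back-substitute for Bézout coefficients:
  2 = 66 - 4·16
  ... = 66·(1) + 16·(-4)
Scale by 295: one solution is (295, -1180). Reduce a mod 8: (7, 8).
General: a = 7 + 8t, b = 8 - 33t.
a ≥ 0 ⇒ t ≥ 0; b ≥ 0 ⇒ t ≤ 0. So t ∈ [0, 0]: 1 solution.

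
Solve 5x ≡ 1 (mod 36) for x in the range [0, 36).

gcd(36, 5):
  36 = 7·5 + 1
  5 = 5·1
so gcd(36, 5) = 1.
Back-substitute for Bézout coefficients:
  1 = 36 - 7·5
  ... = 5·(-7) + 36·(1)
So 5·-7 ≡ 1 (mod 36), and -7 mod 36 = 29.

29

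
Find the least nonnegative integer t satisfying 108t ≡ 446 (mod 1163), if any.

801

gcd(1163, 108):
  1163 = 10×108 + 83
  108 = 1×83 + 25
  83 = 3×25 + 8
  25 = 3×8 + 1
  8 = 8×1
so gcd(1163, 108) = 1.
1 divides 446, so solutions exist.
Back-substitute for Bézout coefficients:
  1 = 25 - 3×8
  ... = 108×(140) + 1163×(-13)
So 108×(140) ≡ 1 (mod 1163); multiply by 446: t ≡ 62440 (mod 1163).
Smallest nonnegative: t = 62440 mod 1163 = 801.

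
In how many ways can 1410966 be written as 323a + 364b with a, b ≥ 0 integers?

gcd(364, 323):
  364 = 1·323 + 41
  323 = 7·41 + 36
  41 = 1·36 + 5
  36 = 7·5 + 1
  5 = 5·1
so gcd(364, 323) = 1.
Back-substitute for Bézout coefficients:
  1 = 36 - 7·5
  ... = 323·(71) + 364·(-63)
Scale by 1410966: one solution is (100178586, -88890858). Reduce a mod 364: (326, 3587).
General: a = 326 + 364t, b = 3587 - 323t.
a ≥ 0 ⇒ t ≥ 0; b ≥ 0 ⇒ t ≤ 11. So t ∈ [0, 11]: 12 solutions.

12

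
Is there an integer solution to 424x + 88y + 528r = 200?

yes

gcd(424, 88) = 8  (424 = 4*88 + 72, 88 = 1*72 + 16, 72 = 4*16 + 8, 16 = 2*8).
gcd(8, 528) = 8.
8 divides 200, so integer solutions exist.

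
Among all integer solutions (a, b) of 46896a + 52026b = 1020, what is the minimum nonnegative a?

gcd(52026, 46896):
  52026 = 1·46896 + 5130
  46896 = 9·5130 + 726
  5130 = 7·726 + 48
  726 = 15·48 + 6
  48 = 8·6
so gcd(52026, 46896) = 6.
6 divides 1020, so solutions exist.
Back-substitute for Bézout coefficients:
  6 = 726 - 15·48
  ... = 46896·(1075) + 52026·(-969)
Scale by 1020/6 = 170: (a₀, b₀) = (182750, -164730).
General solution: a = 182750 + 8671t, b = -164730 - 7816t for integer t.
a ≥ 0: smallest is 182750 mod 8671 = 659 (at t = -21), with b = -594.

659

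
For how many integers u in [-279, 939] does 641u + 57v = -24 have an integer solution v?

21

gcd(641, 57) = 1.
By Bézout, 641×(-4) + 57×(45) = 1.
Particular solution: (39, -439).
General solution: u = 39 + 57t, v = -439 - 641t for integer t.
-279 ≤ 39 + 57t ≤ 939 gives t ∈ [-5, 15], which is 21 values.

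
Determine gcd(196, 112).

gcd(196, 112) = 28  (196 = 1*112 + 84, 112 = 1*84 + 28, 84 = 3*28).

28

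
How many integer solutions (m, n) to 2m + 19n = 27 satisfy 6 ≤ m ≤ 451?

23

gcd(19, 2) = 1.
By Bézout, 2*(-9) + 19*(1) = 1.
Particular solution: (4, 1).
General solution: m = 4 + 19t, n = 1 - 2t for integer t.
6 ≤ 4 + 19t ≤ 451 gives t ∈ [1, 23], which is 23 values.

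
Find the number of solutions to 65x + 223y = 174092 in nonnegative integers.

12

gcd(223, 65) = 1.
By Bézout, 65*(-24) + 223*(7) = 1.
One solution: (143, 739).
General: x = 143 + 223t, y = 739 - 65t.
x ≥ 0 ⇒ t ≥ 0; y ≥ 0 ⇒ t ≤ 11. So t ∈ [0, 11]: 12 solutions.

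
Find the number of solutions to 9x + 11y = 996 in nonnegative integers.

gcd(11, 9) = 1.
By Bézout, 9×(5) + 11×(-4) = 1.
One solution: (8, 84).
General: x = 8 + 11t, y = 84 - 9t.
x ≥ 0 ⇒ t ≥ 0; y ≥ 0 ⇒ t ≤ 9. So t ∈ [0, 9]: 10 solutions.

10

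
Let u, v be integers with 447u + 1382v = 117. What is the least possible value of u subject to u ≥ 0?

733

gcd(1382, 447) = 1.
1 divides 117, so solutions exist.
By Bézout, 447×(337) + 1382×(-109) = 1.
Scale by 117/1 = 117: (u₀, v₀) = (39429, -12753).
General solution: u = 39429 + 1382t, v = -12753 - 447t for integer t.
u ≥ 0: smallest is 39429 mod 1382 = 733 (at t = -28), with v = -237.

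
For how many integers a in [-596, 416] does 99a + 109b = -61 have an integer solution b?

9

gcd(109, 99) = 1  (109 = 1*99 + 10, 99 = 9*10 + 9, 10 = 1*9 + 1, 9 = 9*1).
Back-substituting, 99*(-11) + 109*(10) = 1.
Scale by -61: particular solution (671, -610); reduce a mod 109: (17, -16).
General solution: a = 17 + 109t, b = -16 - 99t for integer t.
-596 ≤ 17 + 109t ≤ 416 gives t ∈ [-5, 3], which is 9 values.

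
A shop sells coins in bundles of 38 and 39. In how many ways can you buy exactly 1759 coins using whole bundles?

Need nonnegative integers with 38j + 39k = 1759.
gcd(38, 39) = 1, and 38·(-1) + 39·(1) = 1.
So (j₀, k₀) = (-1759, 1759); general j = -1759 + 39t, k = 1759 - 38t.
j ≥ 0 ⇒ t ≥ 46; k ≥ 0 ⇒ t ≤ 46. That's 1 value of t.

1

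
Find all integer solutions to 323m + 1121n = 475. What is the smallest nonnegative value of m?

57

gcd(1121, 323) = 19  (1121 = 3*323 + 152, 323 = 2*152 + 19, 152 = 8*19).
19 divides 475, so solutions exist.
Back-substituting, 323*(7) + 1121*(-2) = 19.
Scale by 475/19 = 25: (m₀, n₀) = (175, -50).
General solution: m = 175 + 59t, n = -50 - 17t for integer t.
m ≥ 0: smallest is 175 mod 59 = 57 (at t = -2), with n = -16.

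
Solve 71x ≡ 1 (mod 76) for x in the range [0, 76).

15

gcd(76, 71) = 1  (76 = 1·71 + 5, 71 = 14·5 + 1, 5 = 5·1).
Back-substituting, 71·(15) + 76·(-14) = 1.
So 71·15 ≡ 1 (mod 76), and 15 mod 76 = 15.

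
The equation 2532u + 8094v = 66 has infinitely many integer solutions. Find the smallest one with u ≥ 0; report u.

gcd(8094, 2532):
  8094 = 3*2532 + 498
  2532 = 5*498 + 42
  498 = 11*42 + 36
  42 = 1*36 + 6
  36 = 6*6
so gcd(8094, 2532) = 6.
6 divides 66, so solutions exist.
Back-substitute for Bézout coefficients:
  6 = 42 - 1*36
  ... = 2532*(195) + 8094*(-61)
Scale by 66/6 = 11: (u₀, v₀) = (2145, -671).
General solution: u = 2145 + 1349t, v = -671 - 422t for integer t.
u ≥ 0: smallest is 2145 mod 1349 = 796 (at t = -1), with v = -249.

796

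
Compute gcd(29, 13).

gcd(29, 13) = 1  (29 = 2×13 + 3, 13 = 4×3 + 1, 3 = 3×1).

1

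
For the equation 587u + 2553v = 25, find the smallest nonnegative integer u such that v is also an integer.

809

gcd(2553, 587):
  2553 = 4·587 + 205
  587 = 2·205 + 177
  205 = 1·177 + 28
  177 = 6·28 + 9
  28 = 3·9 + 1
  9 = 9·1
so gcd(2553, 587) = 1.
1 divides 25, so solutions exist.
Back-substitute for Bézout coefficients:
  1 = 28 - 3·9
  ... = 587·(-274) + 2553·(63)
Scale by 25/1 = 25: (u₀, v₀) = (-6850, 1575).
General solution: u = -6850 + 2553t, v = 1575 - 587t for integer t.
u ≥ 0: smallest is -6850 mod 2553 = 809 (at t = 3), with v = -186.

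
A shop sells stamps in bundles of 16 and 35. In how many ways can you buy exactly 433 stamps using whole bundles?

1

Need nonnegative integers with 16j + 35k = 433.
gcd(16, 35) = 1, and 16·(11) + 35·(-5) = 1.
So (j₀, k₀) = (4763, -2165); general j = 4763 + 35t, k = -2165 - 16t.
j ≥ 0 ⇒ t ≥ -136; k ≥ 0 ⇒ t ≤ -136. That's 1 value of t.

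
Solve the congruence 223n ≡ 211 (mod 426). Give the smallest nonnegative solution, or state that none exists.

gcd(426, 223) = 1.
1 divides 211, so solutions exist.
By Bézout, 223×(-149) + 426×(78) = 1.
So 223×(-149) ≡ 1 (mod 426); multiply by 211: n ≡ -31439 (mod 426).
Smallest nonnegative: n = -31439 mod 426 = 85.

85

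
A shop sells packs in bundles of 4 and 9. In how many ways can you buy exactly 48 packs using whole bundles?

Need nonnegative integers with 4j + 9k = 48.
gcd(4, 9) = 1, and 4·(-2) + 9·(1) = 1.
So (j₀, k₀) = (-96, 48); general j = -96 + 9t, k = 48 - 4t.
j ≥ 0 ⇒ t ≥ 11; k ≥ 0 ⇒ t ≤ 12. That's 2 values of t.

2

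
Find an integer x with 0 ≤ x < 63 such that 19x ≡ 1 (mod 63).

10

gcd(63, 19):
  63 = 3×19 + 6
  19 = 3×6 + 1
  6 = 6×1
so gcd(63, 19) = 1.
Back-substitute for Bézout coefficients:
  1 = 19 - 3×6
  ... = 19×(10) + 63×(-3)
So 19×10 ≡ 1 (mod 63), and 10 mod 63 = 10.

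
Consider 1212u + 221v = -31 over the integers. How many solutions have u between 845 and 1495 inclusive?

3

gcd(1212, 221) = 1  (1212 = 5·221 + 107, 221 = 2·107 + 7, 107 = 15·7 + 2, 7 = 3·2 + 1, 2 = 2·1).
Back-substituting, 1212·(-95) + 221·(521) = 1.
Scale by -31: particular solution (2945, -16151); reduce u mod 221: (72, -395).
General solution: u = 72 + 221t, v = -395 - 1212t for integer t.
845 ≤ 72 + 221t ≤ 1495 gives t ∈ [4, 6], which is 3 values.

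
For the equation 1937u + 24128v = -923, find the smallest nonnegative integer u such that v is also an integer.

149

gcd(24128, 1937):
  24128 = 12*1937 + 884
  1937 = 2*884 + 169
  884 = 5*169 + 39
  169 = 4*39 + 13
  39 = 3*13
so gcd(24128, 1937) = 13.
13 divides -923, so solutions exist.
Back-substitute for Bézout coefficients:
  13 = 169 - 4*39
  ... = 1937*(573) + 24128*(-46)
Scale by -923/13 = -71: (u₀, v₀) = (-40683, 3266).
General solution: u = -40683 + 1856t, v = 3266 - 149t for integer t.
u ≥ 0: smallest is -40683 mod 1856 = 149 (at t = 22), with v = -12.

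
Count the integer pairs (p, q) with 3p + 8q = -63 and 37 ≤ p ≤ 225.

gcd(8, 3) = 1  (8 = 2×3 + 2, 3 = 1×2 + 1, 2 = 2×1).
Back-substituting, 3×(3) + 8×(-1) = 1.
Scale by -63: particular solution (-189, 63); reduce p mod 8: (3, -9).
General solution: p = 3 + 8t, q = -9 - 3t for integer t.
37 ≤ 3 + 8t ≤ 225 gives t ∈ [5, 27], which is 23 values.

23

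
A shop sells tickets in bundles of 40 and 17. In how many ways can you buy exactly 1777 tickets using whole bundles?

3

Need nonnegative integers with 40j + 17k = 1777.
gcd(40, 17) = 1, and 40·(3) + 17·(-7) = 1.
So (j₀, k₀) = (5331, -12439); general j = 5331 + 17t, k = -12439 - 40t.
j ≥ 0 ⇒ t ≥ -313; k ≥ 0 ⇒ t ≤ -311. That's 3 values of t.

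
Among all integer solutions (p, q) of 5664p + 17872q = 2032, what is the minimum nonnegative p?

54

gcd(17872, 5664) = 16.
16 divides 2032, so solutions exist.
By Bézout, 5664×(-325) + 17872×(103) = 16.
Scale by 2032/16 = 127: (p₀, q₀) = (-41275, 13081).
General solution: p = -41275 + 1117t, q = 13081 - 354t for integer t.
p ≥ 0: smallest is -41275 mod 1117 = 54 (at t = 37), with q = -17.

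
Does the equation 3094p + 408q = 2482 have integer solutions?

gcd(3094, 408):
  3094 = 7×408 + 238
  408 = 1×238 + 170
  238 = 1×170 + 68
  170 = 2×68 + 34
  68 = 2×34
so gcd(3094, 408) = 34.
34 divides 2482, so integer solutions exist.

yes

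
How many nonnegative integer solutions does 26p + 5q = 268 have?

gcd(26, 5):
  26 = 5*5 + 1
  5 = 5*1
so gcd(26, 5) = 1.
Back-substitute for Bézout coefficients:
  1 = 26 - 5*5
  ... = 26*(1) + 5*(-5)
Scale by 268: one solution is (268, -1340). Reduce p mod 5: (3, 38).
General: p = 3 + 5t, q = 38 - 26t.
p ≥ 0 ⇒ t ≥ 0; q ≥ 0 ⇒ t ≤ 1. So t ∈ [0, 1]: 2 solutions.

2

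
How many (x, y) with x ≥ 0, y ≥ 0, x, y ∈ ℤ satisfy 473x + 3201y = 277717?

gcd(3201, 473) = 11.
By Bézout, 473*(88) + 3201*(-13) = 11.
One solution: (242, 51).
General: x = 242 + 291t, y = 51 - 43t.
x ≥ 0 ⇒ t ≥ 0; y ≥ 0 ⇒ t ≤ 1. So t ∈ [0, 1]: 2 solutions.

2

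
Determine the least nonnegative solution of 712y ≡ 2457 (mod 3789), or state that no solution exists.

gcd(3789, 712) = 1.
1 divides 2457, so solutions exist.
By Bézout, 712·(910) + 3789·(-171) = 1.
So 712·(910) ≡ 1 (mod 3789); multiply by 2457: y ≡ 2235870 (mod 3789).
Smallest nonnegative: y = 2235870 mod 3789 = 360.

360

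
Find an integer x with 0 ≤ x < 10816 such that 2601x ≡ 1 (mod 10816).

8217

gcd(10816, 2601) = 1.
By Bézout, 2601·(-2599) + 10816·(625) = 1.
So 2601·-2599 ≡ 1 (mod 10816), and -2599 mod 10816 = 8217.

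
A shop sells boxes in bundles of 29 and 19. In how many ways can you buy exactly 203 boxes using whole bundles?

1

Need nonnegative integers with 29j + 19k = 203.
gcd(29, 19) = 1, and 29·(2) + 19·(-3) = 1.
So (j₀, k₀) = (406, -609); general j = 406 + 19t, k = -609 - 29t.
j ≥ 0 ⇒ t ≥ -21; k ≥ 0 ⇒ t ≤ -21. That's 1 value of t.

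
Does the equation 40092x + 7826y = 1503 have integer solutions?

no

gcd(40092, 7826) = 26.
26 does not divide 1503 (remainder 21), so no integer solutions.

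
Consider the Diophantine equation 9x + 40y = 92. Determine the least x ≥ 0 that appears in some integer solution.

gcd(40, 9) = 1  (40 = 4·9 + 4, 9 = 2·4 + 1, 4 = 4·1).
1 divides 92, so solutions exist.
Back-substituting, 9·(9) + 40·(-2) = 1.
Scale by 92/1 = 92: (x₀, y₀) = (828, -184).
General solution: x = 828 + 40t, y = -184 - 9t for integer t.
x ≥ 0: smallest is 828 mod 40 = 28 (at t = -20), with y = -4.

28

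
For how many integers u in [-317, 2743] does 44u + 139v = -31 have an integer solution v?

22

gcd(139, 44) = 1  (139 = 3·44 + 7, 44 = 6·7 + 2, 7 = 3·2 + 1, 2 = 2·1).
Back-substituting, 44·(-60) + 139·(19) = 1.
Scale by -31: particular solution (1860, -589); reduce u mod 139: (53, -17).
General solution: u = 53 + 139t, v = -17 - 44t for integer t.
-317 ≤ 53 + 139t ≤ 2743 gives t ∈ [-2, 19], which is 22 values.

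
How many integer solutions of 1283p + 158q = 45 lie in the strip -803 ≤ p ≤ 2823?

23

gcd(1283, 158) = 1  (1283 = 8·158 + 19, 158 = 8·19 + 6, 19 = 3·6 + 1, 6 = 6·1).
Back-substituting, 1283·(25) + 158·(-203) = 1.
Scale by 45: particular solution (1125, -9135); reduce p mod 158: (19, -154).
General solution: p = 19 + 158t, q = -154 - 1283t for integer t.
-803 ≤ 19 + 158t ≤ 2823 gives t ∈ [-5, 17], which is 23 values.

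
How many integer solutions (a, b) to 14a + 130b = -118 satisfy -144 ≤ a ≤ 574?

gcd(130, 14):
  130 = 9×14 + 4
  14 = 3×4 + 2
  4 = 2×2
so gcd(130, 14) = 2.
Back-substitute for Bézout coefficients:
  2 = 14 - 3×4
  ... = 14×(28) + 130×(-3)
Scale by -59: particular solution (-1652, 177); reduce a mod 65: (38, -5).
General solution: a = 38 + 65t, b = -5 - 7t for integer t.
-144 ≤ 38 + 65t ≤ 574 gives t ∈ [-2, 8], which is 11 values.

11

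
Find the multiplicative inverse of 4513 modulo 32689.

25395

gcd(32689, 4513) = 1.
By Bézout, 4513×(-7294) + 32689×(1007) = 1.
So 4513×-7294 ≡ 1 (mod 32689), and -7294 mod 32689 = 25395.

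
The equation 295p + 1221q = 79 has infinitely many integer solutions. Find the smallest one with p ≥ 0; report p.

gcd(1221, 295) = 1.
1 divides 79, so solutions exist.
By Bézout, 295·(-149) + 1221·(36) = 1.
Scale by 79/1 = 79: (p₀, q₀) = (-11771, 2844).
General solution: p = -11771 + 1221t, q = 2844 - 295t for integer t.
p ≥ 0: smallest is -11771 mod 1221 = 439 (at t = 10), with q = -106.

439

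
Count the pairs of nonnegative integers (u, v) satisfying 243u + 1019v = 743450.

3

gcd(1019, 243) = 1  (1019 = 4×243 + 47, 243 = 5×47 + 8, 47 = 5×8 + 7, 8 = 1×7 + 1, 7 = 7×1).
Back-substituting, 243×(130) + 1019×(-31) = 1.
Scale by 743450: one solution is (96648500, -23046950). Reduce u mod 1019: (426, 628).
General: u = 426 + 1019t, v = 628 - 243t.
u ≥ 0 ⇒ t ≥ 0; v ≥ 0 ⇒ t ≤ 2. So t ∈ [0, 2]: 3 solutions.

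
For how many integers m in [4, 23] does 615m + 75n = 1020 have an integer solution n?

4

gcd(615, 75):
  615 = 8×75 + 15
  75 = 5×15
so gcd(615, 75) = 15.
Back-substitute for Bézout coefficients:
  15 = 615 - 8×75
  ... = 615×(1) + 75×(-8)
Scale by 68: particular solution (68, -544); reduce m mod 5: (3, -11).
General solution: m = 3 + 5t, n = -11 - 41t for integer t.
4 ≤ 3 + 5t ≤ 23 gives t ∈ [1, 4], which is 4 values.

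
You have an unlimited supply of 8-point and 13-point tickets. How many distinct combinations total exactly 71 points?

1

Need nonnegative integers with 8j + 13k = 71.
gcd(8, 13) = 1, and 8·(5) + 13·(-3) = 1.
So (j₀, k₀) = (355, -213); general j = 355 + 13t, k = -213 - 8t.
j ≥ 0 ⇒ t ≥ -27; k ≥ 0 ⇒ t ≤ -27. That's 1 value of t.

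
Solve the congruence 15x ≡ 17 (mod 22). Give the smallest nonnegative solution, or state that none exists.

gcd(22, 15):
  22 = 1*15 + 7
  15 = 2*7 + 1
  7 = 7*1
so gcd(22, 15) = 1.
1 divides 17, so solutions exist.
Back-substitute for Bézout coefficients:
  1 = 15 - 2*7
  ... = 15*(3) + 22*(-2)
So 15*(3) ≡ 1 (mod 22); multiply by 17: x ≡ 51 (mod 22).
Smallest nonnegative: x = 51 mod 22 = 7.

7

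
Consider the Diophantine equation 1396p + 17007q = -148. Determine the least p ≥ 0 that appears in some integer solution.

gcd(17007, 1396):
  17007 = 12×1396 + 255
  1396 = 5×255 + 121
  255 = 2×121 + 13
  121 = 9×13 + 4
  13 = 3×4 + 1
  4 = 4×1
so gcd(17007, 1396) = 1.
1 divides -148, so solutions exist.
Back-substitute for Bézout coefficients:
  1 = 13 - 3×4
  ... = 1396×(-3935) + 17007×(323)
Scale by -148/1 = -148: (p₀, q₀) = (582380, -47804).
General solution: p = 582380 + 17007t, q = -47804 - 1396t for integer t.
p ≥ 0: smallest is 582380 mod 17007 = 4142 (at t = -34), with q = -340.

4142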